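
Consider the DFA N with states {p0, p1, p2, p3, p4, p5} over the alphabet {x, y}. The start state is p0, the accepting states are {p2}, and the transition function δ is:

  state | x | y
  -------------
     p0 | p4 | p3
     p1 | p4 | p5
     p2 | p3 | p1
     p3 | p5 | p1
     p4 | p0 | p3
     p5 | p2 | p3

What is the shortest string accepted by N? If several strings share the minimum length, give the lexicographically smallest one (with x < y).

A breadth-first search from p0 reaches an accepting state first via the path p0 → p3 → p5 → p2 on input yxx.
No string of length < 3 is accepted (BFS exhausts all shorter strings without reaching an accepting state), and yxx is the lexicographically least accepting string of length 3.

yxx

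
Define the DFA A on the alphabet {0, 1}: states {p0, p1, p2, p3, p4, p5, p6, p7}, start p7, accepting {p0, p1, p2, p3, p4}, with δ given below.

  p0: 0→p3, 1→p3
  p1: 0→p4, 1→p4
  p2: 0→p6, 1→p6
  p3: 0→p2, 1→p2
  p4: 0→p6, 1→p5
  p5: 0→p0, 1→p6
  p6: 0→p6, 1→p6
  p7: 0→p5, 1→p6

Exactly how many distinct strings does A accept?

7

The useful subgraph on states {p0, p2, p3, p5, p7} is acyclic, so L(A) is finite; the longest accepting path visits 5 useful states, giving maximum string length 4.
Counting accepting paths from p7 by length: 1 of length 2, 2 of length 3, 4 of length 4. Total 7.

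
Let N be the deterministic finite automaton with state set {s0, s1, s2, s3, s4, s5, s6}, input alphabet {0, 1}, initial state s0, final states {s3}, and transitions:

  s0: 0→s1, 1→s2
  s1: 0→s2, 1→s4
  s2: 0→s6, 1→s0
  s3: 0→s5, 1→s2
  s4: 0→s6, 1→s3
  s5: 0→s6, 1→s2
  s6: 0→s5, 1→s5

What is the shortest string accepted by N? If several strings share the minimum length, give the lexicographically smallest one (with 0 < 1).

011

A breadth-first search from s0 reaches an accepting state first via the path s0 → s1 → s4 → s3 on input 011.
No string of length < 3 is accepted (BFS exhausts all shorter strings without reaching an accepting state), and 011 is the lexicographically least accepting string of length 3.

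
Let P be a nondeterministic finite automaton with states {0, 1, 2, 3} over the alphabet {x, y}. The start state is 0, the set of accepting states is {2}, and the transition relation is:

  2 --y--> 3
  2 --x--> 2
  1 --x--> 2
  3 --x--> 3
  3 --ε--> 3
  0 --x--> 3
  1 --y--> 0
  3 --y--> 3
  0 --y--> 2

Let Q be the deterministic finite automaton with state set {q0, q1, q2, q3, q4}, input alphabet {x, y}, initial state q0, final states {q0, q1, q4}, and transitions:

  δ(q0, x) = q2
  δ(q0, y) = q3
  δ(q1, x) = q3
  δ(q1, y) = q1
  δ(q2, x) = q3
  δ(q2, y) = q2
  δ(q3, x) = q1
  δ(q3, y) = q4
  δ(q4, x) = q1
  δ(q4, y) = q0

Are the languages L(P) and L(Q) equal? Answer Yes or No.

No

The string y is accepted by P but rejected by Q.
So L(P) ≠ L(Q).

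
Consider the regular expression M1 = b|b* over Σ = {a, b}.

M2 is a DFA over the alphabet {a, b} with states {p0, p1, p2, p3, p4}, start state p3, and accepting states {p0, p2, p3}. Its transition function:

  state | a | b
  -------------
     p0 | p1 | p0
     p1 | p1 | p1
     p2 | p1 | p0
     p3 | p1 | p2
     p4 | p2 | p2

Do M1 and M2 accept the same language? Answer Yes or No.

Yes

Converting the expression M1 to a DFA (subset construction, then merging equivalent states) gives the minimal DFA with states {r0, r1}, start state r0, accepting states {r0} and transitions r0: a→r1, b→r0; r1: a→r1, b→r1.
Exploring the product automaton M1 × M2 from the start pair (r0, p3), following both machines on each input symbol, reaches 4 state pairs: (r0, p3), (r1, p1), (r0, p2), (r0, p0).
M1 accepts in {r0} and M2 accepts in {p0, p2, p3}. In every reachable pair the two components are either both accepting — (r0, p3), (r0, p2), (r0, p0) — or both non-accepting, so no string is accepted by exactly one of the machines: L(M1) \ L(M2) and L(M2) \ L(M1) are both empty.
Hence every string is accepted by M1 iff it is accepted by M2, and the two languages coincide.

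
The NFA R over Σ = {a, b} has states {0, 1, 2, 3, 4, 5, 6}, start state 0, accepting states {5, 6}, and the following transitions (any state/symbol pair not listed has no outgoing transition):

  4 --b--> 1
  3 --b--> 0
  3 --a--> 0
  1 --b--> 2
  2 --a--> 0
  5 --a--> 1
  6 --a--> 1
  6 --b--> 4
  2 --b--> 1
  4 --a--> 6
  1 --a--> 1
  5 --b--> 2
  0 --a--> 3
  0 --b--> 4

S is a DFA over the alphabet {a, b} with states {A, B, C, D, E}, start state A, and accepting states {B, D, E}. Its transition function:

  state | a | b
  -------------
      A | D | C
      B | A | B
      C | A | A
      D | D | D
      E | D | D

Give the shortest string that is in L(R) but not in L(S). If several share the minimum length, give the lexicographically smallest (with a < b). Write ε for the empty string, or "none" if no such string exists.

ba

The string ba is accepted by R but not by S.
No shorter string lies in the difference, and ba is the lexicographically first length-2 string in L(R) \ L(S).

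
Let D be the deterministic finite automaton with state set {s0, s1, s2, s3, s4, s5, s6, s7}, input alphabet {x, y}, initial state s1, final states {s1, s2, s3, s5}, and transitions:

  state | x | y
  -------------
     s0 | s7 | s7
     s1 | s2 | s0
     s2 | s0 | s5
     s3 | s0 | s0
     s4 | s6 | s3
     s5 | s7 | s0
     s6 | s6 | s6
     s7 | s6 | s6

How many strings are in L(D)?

The useful subgraph on states {s1, s2, s5} is acyclic, so L(D) is finite; the longest accepting path visits 3 useful states, giving maximum string length 2.
Counting accepting paths from s1 by length: 1 of length 0, 1 of length 1, 1 of length 2. Total 3.

3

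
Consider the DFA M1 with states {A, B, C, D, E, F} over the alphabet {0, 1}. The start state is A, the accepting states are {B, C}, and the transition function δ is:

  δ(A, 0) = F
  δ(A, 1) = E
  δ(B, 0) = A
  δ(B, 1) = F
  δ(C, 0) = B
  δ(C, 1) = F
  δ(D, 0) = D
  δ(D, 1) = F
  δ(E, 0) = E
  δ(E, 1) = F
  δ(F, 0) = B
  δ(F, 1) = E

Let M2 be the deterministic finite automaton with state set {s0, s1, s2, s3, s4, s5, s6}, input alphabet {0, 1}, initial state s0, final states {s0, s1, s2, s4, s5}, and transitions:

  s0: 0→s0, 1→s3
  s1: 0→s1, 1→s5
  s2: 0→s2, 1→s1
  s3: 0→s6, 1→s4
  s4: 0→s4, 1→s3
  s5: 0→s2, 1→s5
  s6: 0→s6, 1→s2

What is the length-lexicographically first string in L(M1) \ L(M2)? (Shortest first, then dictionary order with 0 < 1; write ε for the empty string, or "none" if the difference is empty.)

0010

The string 0010 is accepted by M1 but not by M2.
No shorter string lies in the difference, and 0010 is the lexicographically first length-4 string in L(M1) \ L(M2).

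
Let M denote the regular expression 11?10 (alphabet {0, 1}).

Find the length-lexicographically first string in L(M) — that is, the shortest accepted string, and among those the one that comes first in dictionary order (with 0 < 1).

By inspection of the expression, no string of length less than 3 matches, and 110 is the lexicographically first match of length 3.

110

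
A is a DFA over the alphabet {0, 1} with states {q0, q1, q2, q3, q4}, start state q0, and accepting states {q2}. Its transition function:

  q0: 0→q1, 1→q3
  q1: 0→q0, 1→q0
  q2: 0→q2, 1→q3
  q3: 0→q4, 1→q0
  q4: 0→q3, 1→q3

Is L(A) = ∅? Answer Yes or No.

The states reachable from the start state are {q0, q1, q3, q4}.
None of the accepting states {q2} is reachable, so no string is accepted and L(A) = ∅.

Yes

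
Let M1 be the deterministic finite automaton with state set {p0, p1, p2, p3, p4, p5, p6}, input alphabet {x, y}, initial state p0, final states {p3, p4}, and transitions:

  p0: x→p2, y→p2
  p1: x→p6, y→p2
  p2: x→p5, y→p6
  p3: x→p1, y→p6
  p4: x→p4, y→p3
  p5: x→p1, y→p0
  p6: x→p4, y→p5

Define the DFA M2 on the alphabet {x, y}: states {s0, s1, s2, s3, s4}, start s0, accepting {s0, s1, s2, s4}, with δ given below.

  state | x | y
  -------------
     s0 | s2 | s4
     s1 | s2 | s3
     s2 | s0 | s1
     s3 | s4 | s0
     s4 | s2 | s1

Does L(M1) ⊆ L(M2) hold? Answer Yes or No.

Exploring the product automaton M1 × M2 from the start pair (p0, s0), following both machines on each input symbol, reaches 27 state pairs: (p0, s0), (p2, s2), (p2, s4), (p5, s0), (p6, s1), (p5, s2), (p1, s2), (p0, s4), (p4, s2), (p5, s3), (p1, s0), (p0, s1), (p6, s0), (p2, s1), (p4, s0), (p3, s1), (p1, s4), (p6, s2), (p2, s3), (p5, s4), (p6, s3), (p3, s4), (p5, s1), (p4, s4), (p0, s3), (p2, s0), (p6, s4).
M1 accepts in {p3, p4} and M2 accepts in {s0, s1, s2, s4}. The reachable pairs whose M1-component is accepting are (p4, s2), (p4, s0), (p3, s1), (p3, s4), (p4, s4); in each of them the M2-component is accepting too, so the product for L(M1) \ L(M2) (M1-component accepting, M2-component rejecting) has no reachable accepting pair and the difference is empty.
Hence every string in L(M1) is also in L(M2).

Yes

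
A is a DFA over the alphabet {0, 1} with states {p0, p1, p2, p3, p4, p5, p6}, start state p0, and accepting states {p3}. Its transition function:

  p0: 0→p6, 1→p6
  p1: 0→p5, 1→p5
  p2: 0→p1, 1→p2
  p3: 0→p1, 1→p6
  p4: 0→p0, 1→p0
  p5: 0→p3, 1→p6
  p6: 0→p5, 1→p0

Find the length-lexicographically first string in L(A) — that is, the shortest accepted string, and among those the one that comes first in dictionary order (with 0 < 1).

000

A breadth-first search from p0 reaches an accepting state first via the path p0 → p6 → p5 → p3 on input 000.
No string of length < 3 is accepted (BFS exhausts all shorter strings without reaching an accepting state), and 000 is the lexicographically least accepting string of length 3.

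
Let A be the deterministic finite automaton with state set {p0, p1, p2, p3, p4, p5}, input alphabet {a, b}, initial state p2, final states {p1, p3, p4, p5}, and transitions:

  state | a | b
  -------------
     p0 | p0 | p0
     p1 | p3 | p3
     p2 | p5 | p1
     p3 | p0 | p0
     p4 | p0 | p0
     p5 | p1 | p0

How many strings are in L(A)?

7

The useful subgraph on states {p1, p2, p3, p5} is acyclic, so L(A) is finite; the longest accepting path visits 4 useful states, giving maximum string length 3.
Counting accepting paths from p2 by length: 2 of length 1, 3 of length 2, 2 of length 3. Total 7.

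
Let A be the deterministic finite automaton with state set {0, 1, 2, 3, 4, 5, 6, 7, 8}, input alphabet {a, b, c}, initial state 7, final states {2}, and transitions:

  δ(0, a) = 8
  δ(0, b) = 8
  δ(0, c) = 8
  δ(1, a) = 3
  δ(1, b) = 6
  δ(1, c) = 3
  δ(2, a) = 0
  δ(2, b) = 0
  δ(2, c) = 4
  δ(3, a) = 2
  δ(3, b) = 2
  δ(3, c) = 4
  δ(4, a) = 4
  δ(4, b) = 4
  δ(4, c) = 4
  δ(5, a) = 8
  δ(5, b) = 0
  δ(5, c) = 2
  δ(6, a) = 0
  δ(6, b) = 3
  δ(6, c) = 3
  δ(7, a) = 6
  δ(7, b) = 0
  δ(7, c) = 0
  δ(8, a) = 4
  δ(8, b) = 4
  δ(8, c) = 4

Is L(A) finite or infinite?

The useful states (reachable from 7 and able to reach an accepting state) are {2, 3, 6, 7}.
Restricted to these states the transition graph has no cycle, so every accepting path has bounded length and L is finite.

finite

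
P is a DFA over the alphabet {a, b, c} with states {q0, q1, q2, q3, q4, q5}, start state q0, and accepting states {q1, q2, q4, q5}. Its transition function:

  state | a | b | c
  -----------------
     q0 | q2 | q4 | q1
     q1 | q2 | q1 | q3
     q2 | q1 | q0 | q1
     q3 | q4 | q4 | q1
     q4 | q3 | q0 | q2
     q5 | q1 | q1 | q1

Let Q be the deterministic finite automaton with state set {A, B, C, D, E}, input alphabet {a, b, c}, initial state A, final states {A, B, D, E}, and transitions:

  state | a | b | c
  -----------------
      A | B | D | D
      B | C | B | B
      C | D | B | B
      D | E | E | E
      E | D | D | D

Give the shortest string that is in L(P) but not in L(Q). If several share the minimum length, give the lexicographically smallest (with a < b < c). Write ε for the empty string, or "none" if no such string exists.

The string aa is accepted by P but not by Q.
No shorter string lies in the difference, and aa is the lexicographically first length-2 string in L(P) \ L(Q).

aa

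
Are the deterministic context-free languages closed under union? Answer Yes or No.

No

{aⁿbⁿ : n≥0} and {aⁿb²ⁿ : n≥0} are each accepted by a deterministic PDA (push the a's; pop one per b, respectively one per two b's), but their union U is not. Suppose a DPDA M accepted U. Being deterministic, M has a single run on aⁿb²ⁿ, and since aⁿbⁿ ∈ U that run passes through an accepting configuration right after consuming the prefix aⁿbⁿ and then goes on to accept again after n more b's. Build an ordinary (nondeterministic) PDA M′ that simulates M on a's and b's and, at any moment when M is in an accepting state, may switch to a second mode in which it reads only c's, feeding each c to M as a b; M′ accepts when M does. Then M′ accepts aⁱbʲcᵏ (k≥1) exactly when both aⁱbʲ ∈ U and aⁱbʲ⁺ᵏ ∈ U, and checking the four cases (i=j or j=2i, combined with j+k=i or j+k=2i) leaves only i=j=k: so L(M′) ∩ a*b*c⁺ = {aⁿbⁿcⁿ : n≥1} would be context-free, which it is not (pumping lemma) — contradiction. (The union is an unambiguous CFL; it is determinism, not unambiguity, that fails.)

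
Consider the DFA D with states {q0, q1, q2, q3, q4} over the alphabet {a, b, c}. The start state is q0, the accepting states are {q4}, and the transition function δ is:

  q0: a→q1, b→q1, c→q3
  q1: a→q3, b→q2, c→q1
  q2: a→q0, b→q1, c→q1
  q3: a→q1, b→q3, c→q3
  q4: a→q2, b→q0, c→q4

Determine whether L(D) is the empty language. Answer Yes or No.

Yes

The states reachable from the start state are {q0, q1, q2, q3}.
None of the accepting states {q4} is reachable, so no string is accepted and L(D) = ∅.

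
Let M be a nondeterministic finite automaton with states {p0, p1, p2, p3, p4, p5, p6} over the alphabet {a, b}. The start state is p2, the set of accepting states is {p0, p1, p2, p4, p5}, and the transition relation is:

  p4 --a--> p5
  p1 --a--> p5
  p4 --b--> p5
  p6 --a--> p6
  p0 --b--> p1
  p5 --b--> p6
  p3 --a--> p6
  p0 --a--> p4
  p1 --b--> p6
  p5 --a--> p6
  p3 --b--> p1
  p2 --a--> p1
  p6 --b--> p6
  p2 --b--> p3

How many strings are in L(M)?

The useful subgraph on states {p1, p2, p3, p5} is acyclic, so L(M) is finite; the longest accepting path visits 4 useful states, giving maximum string length 3.
Counting accepting paths from p2 by length: 1 of length 0, 1 of length 1, 2 of length 2, 1 of length 3. Total 5.

5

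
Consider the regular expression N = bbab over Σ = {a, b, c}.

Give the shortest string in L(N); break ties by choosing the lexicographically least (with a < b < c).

By inspection of the expression, no string of length less than 4 matches, and bbab is the lexicographically first match of length 4.

bbab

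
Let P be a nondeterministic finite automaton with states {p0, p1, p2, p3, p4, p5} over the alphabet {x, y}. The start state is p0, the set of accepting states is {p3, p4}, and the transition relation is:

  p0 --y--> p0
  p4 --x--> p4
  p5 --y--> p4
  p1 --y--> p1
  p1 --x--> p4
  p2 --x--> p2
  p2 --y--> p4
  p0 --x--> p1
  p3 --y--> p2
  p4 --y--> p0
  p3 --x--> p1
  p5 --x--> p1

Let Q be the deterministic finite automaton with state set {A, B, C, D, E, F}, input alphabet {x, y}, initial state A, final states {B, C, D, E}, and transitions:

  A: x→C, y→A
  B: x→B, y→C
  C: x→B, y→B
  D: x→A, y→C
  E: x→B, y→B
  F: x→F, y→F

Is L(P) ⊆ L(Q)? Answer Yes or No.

Yes

Exploring the product automaton P × Q from the start pair (p0, A), following both machines on each input symbol, reaches 6 state pairs: (p0, A), (p1, C), (p4, B), (p1, B), (p0, C), (p0, B).
P accepts in {p3, p4} and Q accepts in {B, C, D, E}. The reachable pairs whose P-component is accepting are (p4, B); in each of them the Q-component is accepting too, so the product for L(P) \ L(Q) (P-component accepting, Q-component rejecting) has no reachable accepting pair and the difference is empty.
Hence every string in L(P) is also in L(Q).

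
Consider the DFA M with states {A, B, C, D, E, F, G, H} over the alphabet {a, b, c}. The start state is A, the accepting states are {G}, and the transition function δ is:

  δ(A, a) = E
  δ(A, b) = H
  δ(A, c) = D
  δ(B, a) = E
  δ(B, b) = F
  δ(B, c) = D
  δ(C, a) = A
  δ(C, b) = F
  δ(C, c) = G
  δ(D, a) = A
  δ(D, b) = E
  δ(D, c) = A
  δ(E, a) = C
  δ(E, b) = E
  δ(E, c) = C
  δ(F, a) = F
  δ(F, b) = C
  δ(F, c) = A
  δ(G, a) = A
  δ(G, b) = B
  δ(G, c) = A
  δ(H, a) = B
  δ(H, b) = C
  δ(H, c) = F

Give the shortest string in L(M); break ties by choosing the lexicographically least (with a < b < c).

A breadth-first search from A reaches an accepting state first via the path A → E → C → G on input aac.
No string of length < 3 is accepted (BFS exhausts all shorter strings without reaching an accepting state), and aac is the lexicographically least accepting string of length 3.

aac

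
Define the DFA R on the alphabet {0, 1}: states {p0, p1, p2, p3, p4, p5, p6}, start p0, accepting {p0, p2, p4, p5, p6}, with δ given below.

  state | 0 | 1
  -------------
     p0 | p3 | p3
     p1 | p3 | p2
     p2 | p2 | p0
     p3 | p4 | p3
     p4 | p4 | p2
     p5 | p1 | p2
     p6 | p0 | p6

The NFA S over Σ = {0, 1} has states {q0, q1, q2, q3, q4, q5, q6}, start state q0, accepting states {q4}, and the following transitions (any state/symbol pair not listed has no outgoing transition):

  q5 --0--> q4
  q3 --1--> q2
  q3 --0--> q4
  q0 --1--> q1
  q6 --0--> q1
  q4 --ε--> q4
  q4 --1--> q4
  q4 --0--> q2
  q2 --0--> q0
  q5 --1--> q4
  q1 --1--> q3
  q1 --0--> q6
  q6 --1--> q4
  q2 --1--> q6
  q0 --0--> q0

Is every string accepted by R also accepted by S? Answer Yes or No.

The empty string ε is in L(R) but not in L(S).
So L(R) ⊄ L(S).

No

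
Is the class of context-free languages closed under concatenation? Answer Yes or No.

Take grammars for L₁ and L₂ with disjoint nonterminals and start symbols S₁, S₂; adding a new start symbol with S → S₁S₂ gives a context-free grammar for L₁L₂.
So the context-free languages are closed under concatenation.

Yes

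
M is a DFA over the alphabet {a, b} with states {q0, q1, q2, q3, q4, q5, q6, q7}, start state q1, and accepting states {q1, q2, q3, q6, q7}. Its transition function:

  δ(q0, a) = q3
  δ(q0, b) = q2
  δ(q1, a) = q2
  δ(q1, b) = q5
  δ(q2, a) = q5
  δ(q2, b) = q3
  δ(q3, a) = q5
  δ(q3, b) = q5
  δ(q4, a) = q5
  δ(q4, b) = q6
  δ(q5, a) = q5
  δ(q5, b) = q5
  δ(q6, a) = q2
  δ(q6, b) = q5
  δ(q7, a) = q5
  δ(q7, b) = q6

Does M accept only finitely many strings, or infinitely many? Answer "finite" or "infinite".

finite

The useful states (reachable from q1 and able to reach an accepting state) are {q1, q2, q3}.
Restricted to these states the transition graph has no cycle, so every accepting path has bounded length and L is finite.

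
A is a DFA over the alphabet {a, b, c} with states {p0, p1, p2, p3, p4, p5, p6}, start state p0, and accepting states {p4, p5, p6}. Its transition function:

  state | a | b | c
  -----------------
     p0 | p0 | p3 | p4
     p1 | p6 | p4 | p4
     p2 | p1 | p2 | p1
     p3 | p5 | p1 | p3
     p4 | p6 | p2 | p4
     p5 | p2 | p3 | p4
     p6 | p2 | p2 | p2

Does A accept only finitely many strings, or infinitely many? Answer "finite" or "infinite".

State p0 is reachable from the start and can reach an accepting state, and it lies on the cycle p0 → p0.
Traversing that cycle any number of times yields accepted strings of unbounded length, so the language is infinite.

infinite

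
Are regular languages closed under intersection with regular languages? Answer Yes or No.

Yes

This is a special case of closure under intersection: the product of the two DFAs, accepting on F₁ × F₂, recognises the intersection.
So the regular languages are closed under intersection with a regular language.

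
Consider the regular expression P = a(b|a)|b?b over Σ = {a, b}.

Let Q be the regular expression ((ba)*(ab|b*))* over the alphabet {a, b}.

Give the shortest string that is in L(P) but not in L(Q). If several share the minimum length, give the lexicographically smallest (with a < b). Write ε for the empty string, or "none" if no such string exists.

aa

The string aa is accepted by P but not by Q.
No shorter string lies in the difference, and aa is the lexicographically first length-2 string in L(P) \ L(Q).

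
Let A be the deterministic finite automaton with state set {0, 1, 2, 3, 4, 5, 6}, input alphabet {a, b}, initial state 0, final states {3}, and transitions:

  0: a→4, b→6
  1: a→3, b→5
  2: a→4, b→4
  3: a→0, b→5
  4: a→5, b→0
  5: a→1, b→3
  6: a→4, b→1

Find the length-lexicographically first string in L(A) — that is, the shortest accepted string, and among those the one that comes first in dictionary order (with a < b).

A breadth-first search from 0 reaches an accepting state first via the path 0 → 4 → 5 → 3 on input aab.
No string of length < 3 is accepted (BFS exhausts all shorter strings without reaching an accepting state), and aab is the lexicographically least accepting string of length 3.

aab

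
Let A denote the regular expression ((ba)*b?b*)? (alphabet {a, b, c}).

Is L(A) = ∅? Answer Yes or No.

The empty string ε matches the expression, so it belongs to L(A).
Since L(A) contains at least one string, it is not empty.

No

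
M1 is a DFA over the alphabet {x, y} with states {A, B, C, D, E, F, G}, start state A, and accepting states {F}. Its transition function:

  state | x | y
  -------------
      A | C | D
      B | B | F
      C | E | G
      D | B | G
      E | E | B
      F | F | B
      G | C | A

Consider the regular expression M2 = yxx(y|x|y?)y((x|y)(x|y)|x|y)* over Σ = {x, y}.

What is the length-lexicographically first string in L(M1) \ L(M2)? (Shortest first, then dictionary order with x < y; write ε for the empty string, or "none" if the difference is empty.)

The string yxy is accepted by M1 but not by M2.
No shorter string lies in the difference, and yxy is the lexicographically first length-3 string in L(M1) \ L(M2).

yxy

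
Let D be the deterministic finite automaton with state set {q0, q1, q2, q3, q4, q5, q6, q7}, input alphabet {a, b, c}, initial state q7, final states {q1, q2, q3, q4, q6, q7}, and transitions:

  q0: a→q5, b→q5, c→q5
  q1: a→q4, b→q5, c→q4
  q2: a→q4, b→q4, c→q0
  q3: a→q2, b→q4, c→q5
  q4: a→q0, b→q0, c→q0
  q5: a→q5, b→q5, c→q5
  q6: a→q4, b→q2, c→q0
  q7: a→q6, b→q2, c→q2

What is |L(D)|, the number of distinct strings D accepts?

The useful subgraph on states {q2, q4, q6, q7} is acyclic, so L(D) is finite; the longest accepting path visits 4 useful states, giving maximum string length 3.
Counting accepting paths from q7 by length: 1 of length 0, 3 of length 1, 6 of length 2, 2 of length 3. Total 12.

12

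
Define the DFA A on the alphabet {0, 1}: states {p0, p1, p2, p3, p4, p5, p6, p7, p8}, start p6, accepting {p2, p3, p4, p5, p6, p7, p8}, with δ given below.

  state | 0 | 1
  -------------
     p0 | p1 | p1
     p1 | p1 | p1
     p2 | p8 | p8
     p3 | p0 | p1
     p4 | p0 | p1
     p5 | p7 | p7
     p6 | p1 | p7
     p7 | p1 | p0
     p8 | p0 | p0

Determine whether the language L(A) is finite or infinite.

The useful states (reachable from p6 and able to reach an accepting state) are {p6, p7}.
Restricted to these states the transition graph has no cycle, so every accepting path has bounded length and L is finite.

finite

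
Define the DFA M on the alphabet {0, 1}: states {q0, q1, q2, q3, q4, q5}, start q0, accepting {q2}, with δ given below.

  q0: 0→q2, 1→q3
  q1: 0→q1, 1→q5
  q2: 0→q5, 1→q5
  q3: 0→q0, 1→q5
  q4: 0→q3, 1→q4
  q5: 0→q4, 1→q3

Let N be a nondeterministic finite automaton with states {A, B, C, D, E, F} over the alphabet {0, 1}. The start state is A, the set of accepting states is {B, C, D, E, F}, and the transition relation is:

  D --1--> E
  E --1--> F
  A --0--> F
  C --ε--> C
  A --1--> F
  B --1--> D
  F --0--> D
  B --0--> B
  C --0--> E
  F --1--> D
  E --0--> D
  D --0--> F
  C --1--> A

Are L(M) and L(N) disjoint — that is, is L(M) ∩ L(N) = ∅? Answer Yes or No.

The string 0 is accepted by both M and N.
Hence L(M) ∩ L(N) ≠ ∅.

No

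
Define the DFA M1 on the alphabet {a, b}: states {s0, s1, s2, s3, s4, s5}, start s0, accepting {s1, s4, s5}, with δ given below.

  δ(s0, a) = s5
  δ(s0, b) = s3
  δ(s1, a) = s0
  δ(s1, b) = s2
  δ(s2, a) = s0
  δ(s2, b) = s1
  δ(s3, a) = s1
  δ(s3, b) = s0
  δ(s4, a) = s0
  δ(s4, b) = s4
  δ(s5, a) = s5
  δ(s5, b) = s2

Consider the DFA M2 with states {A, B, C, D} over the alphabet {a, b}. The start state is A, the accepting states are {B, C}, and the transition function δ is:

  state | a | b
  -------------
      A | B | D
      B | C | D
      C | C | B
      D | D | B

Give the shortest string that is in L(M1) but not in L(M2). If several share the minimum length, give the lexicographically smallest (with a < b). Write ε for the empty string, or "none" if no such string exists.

ba

The string ba is accepted by M1 but not by M2.
No shorter string lies in the difference, and ba is the lexicographically first length-2 string in L(M1) \ L(M2).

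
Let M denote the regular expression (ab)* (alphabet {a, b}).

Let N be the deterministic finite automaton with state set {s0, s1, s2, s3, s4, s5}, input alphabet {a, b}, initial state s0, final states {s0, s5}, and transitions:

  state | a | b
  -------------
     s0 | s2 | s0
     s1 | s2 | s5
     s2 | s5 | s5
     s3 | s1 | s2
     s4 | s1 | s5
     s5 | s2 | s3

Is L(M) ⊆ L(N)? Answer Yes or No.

Converting the expression M to a DFA (subset construction, then merging equivalent states) gives the minimal DFA with states {m0, m1, m2}, start state m0, accepting states {m0} and transitions m0: a→m1, b→m2; m1: a→m2, b→m0; m2: a→m2, b→m2.
Exploring the product automaton M × N from the start pair (m0, s0), following both machines on each input symbol, reaches 8 state pairs: (m0, s0), (m1, s2), (m2, s0), (m2, s5), (m0, s5), (m2, s2), (m2, s3), (m2, s1).
M accepts in {m0} and N accepts in {s0, s5}. The reachable pairs whose M-component is accepting are (m0, s0), (m0, s5); in each of them the N-component is accepting too, so the product for L(M) \ L(N) (M-component accepting, N-component rejecting) has no reachable accepting pair and the difference is empty.
Hence every string in L(M) is also in L(N).

Yes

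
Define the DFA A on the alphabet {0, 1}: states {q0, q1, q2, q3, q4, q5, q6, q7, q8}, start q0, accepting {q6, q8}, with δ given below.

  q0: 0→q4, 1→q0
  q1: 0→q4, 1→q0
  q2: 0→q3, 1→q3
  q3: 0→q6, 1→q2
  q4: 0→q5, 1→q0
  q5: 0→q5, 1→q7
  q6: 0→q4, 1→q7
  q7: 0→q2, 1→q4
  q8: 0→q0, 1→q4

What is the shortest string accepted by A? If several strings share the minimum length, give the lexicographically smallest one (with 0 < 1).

A breadth-first search from q0 reaches an accepting state first via the path q0 → q4 → q5 → q7 → q2 → q3 → q6 on input 001000.
No string of length < 6 is accepted (BFS exhausts all shorter strings without reaching an accepting state), and 001000 is the lexicographically least accepting string of length 6.

001000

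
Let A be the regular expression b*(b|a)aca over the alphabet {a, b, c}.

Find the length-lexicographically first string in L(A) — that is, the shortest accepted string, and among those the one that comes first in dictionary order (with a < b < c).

By inspection of the expression, no string of length less than 4 matches, and aaca is the lexicographically first match of length 4.

aaca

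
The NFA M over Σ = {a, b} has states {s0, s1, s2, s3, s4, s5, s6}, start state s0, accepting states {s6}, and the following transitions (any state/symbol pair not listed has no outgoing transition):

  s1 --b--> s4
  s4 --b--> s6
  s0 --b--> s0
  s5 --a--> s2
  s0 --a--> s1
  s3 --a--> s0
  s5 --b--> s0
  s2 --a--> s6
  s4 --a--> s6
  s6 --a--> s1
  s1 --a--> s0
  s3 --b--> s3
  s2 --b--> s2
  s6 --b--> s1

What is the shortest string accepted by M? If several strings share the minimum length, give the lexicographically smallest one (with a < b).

A breadth-first search from s0 reaches an accepting state first via the path s0 → s1 → s4 → s6 on input aba.
No string of length < 3 is accepted (BFS exhausts all shorter strings without reaching an accepting state), and aba is the lexicographically least accepting string of length 3.

aba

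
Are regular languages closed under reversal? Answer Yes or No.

Yes

Reverse every transition of an NFA for L, make the old start state the unique accepting state, and add a fresh start state with ε-moves to the old accepting states; this NFA accepts Lᴿ.
So the regular languages are closed under reversal.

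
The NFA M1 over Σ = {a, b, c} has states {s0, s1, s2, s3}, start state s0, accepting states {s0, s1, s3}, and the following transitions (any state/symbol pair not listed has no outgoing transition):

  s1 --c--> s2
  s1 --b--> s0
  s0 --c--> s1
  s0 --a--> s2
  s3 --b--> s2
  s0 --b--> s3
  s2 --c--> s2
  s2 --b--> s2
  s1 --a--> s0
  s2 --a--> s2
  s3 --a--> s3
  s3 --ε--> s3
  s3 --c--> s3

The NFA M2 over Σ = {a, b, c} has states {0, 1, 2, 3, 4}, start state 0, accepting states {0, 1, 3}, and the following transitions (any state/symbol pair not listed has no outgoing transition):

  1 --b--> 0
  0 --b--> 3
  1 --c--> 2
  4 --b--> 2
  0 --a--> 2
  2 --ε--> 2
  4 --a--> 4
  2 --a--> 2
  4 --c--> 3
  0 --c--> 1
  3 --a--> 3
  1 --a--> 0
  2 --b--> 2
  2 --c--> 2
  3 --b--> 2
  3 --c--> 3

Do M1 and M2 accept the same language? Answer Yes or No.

Yes

Exploring the product automaton M1 × M2 from the start pair (s0, 0), following both machines on each input symbol, reaches 4 state pairs: (s0, 0), (s2, 2), (s3, 3), (s1, 1).
M1 accepts in {s0, s1, s3} and M2 accepts in {0, 1, 3}. In every reachable pair the two components are either both accepting — (s0, 0), (s3, 3), (s1, 1) — or both non-accepting, so no string is accepted by exactly one of the machines: L(M1) \ L(M2) and L(M2) \ L(M1) are both empty.
Hence every string is accepted by M1 iff it is accepted by M2, and the two languages coincide.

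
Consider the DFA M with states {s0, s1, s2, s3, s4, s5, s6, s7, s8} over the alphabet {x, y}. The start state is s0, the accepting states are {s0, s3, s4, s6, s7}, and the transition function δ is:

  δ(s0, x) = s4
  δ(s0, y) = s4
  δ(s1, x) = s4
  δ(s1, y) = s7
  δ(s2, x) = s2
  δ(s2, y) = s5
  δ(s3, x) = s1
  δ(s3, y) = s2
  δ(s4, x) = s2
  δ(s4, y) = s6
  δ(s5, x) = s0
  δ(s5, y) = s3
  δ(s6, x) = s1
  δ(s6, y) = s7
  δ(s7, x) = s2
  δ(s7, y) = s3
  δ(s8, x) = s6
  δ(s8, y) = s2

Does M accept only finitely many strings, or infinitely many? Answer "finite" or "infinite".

infinite

State s2 is reachable from the start and can reach an accepting state, and it lies on the cycle s2 → s2.
Traversing that cycle any number of times yields accepted strings of unbounded length, so the language is infinite.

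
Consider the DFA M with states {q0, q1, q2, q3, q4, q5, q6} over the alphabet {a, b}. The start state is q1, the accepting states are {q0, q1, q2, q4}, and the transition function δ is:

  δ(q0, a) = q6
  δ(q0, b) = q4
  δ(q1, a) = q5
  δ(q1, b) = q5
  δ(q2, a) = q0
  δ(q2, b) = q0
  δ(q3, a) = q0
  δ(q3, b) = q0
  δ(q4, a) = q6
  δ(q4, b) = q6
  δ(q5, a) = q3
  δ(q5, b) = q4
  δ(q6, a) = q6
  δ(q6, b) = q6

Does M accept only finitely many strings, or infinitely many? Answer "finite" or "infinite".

The useful states (reachable from q1 and able to reach an accepting state) are {q0, q1, q3, q4, q5}.
Restricted to these states the transition graph has no cycle, so every accepting path has bounded length and L is finite.

finite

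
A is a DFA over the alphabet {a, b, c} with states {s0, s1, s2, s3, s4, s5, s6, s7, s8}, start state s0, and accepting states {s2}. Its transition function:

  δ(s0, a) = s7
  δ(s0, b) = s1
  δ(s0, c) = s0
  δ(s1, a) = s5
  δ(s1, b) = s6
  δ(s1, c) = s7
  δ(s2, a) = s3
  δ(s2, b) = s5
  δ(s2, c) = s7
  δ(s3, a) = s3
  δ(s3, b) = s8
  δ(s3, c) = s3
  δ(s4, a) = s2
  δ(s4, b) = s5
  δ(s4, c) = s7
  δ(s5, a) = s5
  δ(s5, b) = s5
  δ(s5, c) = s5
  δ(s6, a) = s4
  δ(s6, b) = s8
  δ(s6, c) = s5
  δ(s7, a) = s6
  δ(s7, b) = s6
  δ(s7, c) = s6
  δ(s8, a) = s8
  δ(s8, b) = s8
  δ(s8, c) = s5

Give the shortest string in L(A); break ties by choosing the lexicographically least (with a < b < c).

A breadth-first search from s0 reaches an accepting state first via the path s0 → s7 → s6 → s4 → s2 on input aaaa.
No string of length < 4 is accepted (BFS exhausts all shorter strings without reaching an accepting state), and aaaa is the lexicographically least accepting string of length 4.

aaaa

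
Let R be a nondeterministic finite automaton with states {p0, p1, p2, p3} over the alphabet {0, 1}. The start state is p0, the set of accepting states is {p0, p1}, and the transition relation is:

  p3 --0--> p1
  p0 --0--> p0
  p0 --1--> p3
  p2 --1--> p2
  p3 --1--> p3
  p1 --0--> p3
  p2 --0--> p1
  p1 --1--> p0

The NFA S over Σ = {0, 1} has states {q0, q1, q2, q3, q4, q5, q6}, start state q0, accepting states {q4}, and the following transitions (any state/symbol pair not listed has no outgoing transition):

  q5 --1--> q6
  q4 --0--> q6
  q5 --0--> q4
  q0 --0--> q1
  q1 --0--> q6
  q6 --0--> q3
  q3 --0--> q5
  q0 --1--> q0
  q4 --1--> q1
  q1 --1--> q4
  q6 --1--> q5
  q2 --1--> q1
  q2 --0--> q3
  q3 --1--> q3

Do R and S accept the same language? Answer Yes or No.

The empty string ε is accepted by R but rejected by S.
So L(R) ≠ L(S).

No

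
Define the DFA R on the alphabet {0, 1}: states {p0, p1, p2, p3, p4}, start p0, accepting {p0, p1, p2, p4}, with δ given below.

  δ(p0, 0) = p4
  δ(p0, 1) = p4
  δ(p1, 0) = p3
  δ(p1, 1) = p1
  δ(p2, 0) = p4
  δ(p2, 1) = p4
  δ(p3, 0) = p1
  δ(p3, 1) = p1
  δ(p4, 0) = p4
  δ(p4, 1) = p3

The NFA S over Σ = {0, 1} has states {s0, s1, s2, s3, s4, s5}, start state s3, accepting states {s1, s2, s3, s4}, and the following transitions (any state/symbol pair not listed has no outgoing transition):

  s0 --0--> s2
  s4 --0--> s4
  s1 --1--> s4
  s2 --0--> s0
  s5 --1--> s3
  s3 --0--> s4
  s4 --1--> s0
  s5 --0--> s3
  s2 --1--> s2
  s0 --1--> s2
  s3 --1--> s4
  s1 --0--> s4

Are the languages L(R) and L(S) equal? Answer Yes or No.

Exploring the product automaton R × S from the start pair (p0, s3), following both machines on each input symbol, reaches 4 state pairs: (p0, s3), (p4, s4), (p3, s0), (p1, s2).
R accepts in {p0, p1, p2, p4} and S accepts in {s1, s2, s3, s4}. In every reachable pair the two components are either both accepting — (p0, s3), (p4, s4), (p1, s2) — or both non-accepting, so no string is accepted by exactly one of the machines: L(R) \ L(S) and L(S) \ L(R) are both empty.
Hence every string is accepted by R iff it is accepted by S, and the two languages coincide.

Yes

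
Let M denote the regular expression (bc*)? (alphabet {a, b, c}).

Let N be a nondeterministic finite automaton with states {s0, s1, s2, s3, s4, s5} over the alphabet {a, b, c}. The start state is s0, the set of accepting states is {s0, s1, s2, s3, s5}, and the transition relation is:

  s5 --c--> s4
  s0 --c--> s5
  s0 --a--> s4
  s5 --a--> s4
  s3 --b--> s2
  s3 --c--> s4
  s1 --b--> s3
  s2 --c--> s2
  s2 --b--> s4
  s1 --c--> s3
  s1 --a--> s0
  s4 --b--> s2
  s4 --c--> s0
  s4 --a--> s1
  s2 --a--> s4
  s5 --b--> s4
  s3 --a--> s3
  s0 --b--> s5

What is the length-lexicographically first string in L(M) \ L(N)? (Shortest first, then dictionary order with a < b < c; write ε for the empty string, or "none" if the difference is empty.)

The string bc is accepted by M but not by N.
No shorter string lies in the difference, and bc is the lexicographically first length-2 string in L(M) \ L(N).

bc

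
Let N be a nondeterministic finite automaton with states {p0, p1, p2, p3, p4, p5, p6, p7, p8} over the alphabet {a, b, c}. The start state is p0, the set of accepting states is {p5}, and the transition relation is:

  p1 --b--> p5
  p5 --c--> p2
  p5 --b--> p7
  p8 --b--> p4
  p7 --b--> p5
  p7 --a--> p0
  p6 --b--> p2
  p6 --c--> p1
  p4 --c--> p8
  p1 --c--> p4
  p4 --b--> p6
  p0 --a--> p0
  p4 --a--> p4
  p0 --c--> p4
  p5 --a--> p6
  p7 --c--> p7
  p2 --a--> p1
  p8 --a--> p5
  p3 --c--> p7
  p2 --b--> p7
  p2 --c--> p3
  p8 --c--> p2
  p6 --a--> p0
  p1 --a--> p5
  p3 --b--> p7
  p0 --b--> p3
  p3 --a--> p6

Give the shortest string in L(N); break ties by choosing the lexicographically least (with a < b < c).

bbb

A breadth-first search from p0 reaches an accepting state first via the path p0 → p3 → p7 → p5 on input bbb.
No string of length < 3 is accepted (BFS exhausts all shorter strings without reaching an accepting state), and bbb is the lexicographically least accepting string of length 3.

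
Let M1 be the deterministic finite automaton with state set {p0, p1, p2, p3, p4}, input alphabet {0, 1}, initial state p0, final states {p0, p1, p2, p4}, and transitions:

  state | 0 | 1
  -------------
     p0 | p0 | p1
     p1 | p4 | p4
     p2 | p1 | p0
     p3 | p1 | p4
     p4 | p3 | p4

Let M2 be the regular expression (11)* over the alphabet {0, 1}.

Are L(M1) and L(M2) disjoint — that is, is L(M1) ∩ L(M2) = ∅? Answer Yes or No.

The empty string ε is accepted by both M1 and M2.
Hence L(M1) ∩ L(M2) ≠ ∅.

No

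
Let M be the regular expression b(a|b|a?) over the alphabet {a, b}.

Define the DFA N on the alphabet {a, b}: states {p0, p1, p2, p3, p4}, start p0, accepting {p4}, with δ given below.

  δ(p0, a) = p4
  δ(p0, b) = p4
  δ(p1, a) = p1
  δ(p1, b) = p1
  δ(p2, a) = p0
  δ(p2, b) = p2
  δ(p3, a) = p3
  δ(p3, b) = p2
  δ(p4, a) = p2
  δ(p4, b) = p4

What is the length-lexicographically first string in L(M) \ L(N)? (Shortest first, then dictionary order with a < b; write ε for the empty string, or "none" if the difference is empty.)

The string ba is accepted by M but not by N.
No shorter string lies in the difference, and ba is the lexicographically first length-2 string in L(M) \ L(N).

ba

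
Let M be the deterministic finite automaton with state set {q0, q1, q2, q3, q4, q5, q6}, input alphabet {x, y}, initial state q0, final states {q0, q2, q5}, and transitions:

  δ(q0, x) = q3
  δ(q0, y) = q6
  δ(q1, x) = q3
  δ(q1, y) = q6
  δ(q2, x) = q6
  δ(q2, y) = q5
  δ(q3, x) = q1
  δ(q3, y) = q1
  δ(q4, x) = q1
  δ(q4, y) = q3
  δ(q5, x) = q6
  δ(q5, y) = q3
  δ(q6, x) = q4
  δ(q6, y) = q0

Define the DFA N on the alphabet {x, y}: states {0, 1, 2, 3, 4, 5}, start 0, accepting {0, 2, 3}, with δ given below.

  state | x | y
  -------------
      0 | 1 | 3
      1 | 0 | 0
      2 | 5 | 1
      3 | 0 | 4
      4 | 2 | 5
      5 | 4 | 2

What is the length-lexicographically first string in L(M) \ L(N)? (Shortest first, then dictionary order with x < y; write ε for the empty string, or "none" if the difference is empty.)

The string yy is accepted by M but not by N.
No shorter string lies in the difference, and yy is the lexicographically first length-2 string in L(M) \ L(N).

yy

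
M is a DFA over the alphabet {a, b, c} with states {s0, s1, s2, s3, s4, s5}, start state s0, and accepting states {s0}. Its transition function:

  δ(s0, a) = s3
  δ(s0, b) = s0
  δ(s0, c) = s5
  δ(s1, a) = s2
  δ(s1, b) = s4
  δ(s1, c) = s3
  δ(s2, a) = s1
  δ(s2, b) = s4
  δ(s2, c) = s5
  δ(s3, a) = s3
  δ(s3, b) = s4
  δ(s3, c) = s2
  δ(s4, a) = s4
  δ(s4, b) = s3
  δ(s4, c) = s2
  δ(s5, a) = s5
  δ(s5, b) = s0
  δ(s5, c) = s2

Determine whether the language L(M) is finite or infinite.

infinite

State s0 is reachable from the start and can reach an accepting state, and it lies on the cycle s0 → s0.
Traversing that cycle any number of times yields accepted strings of unbounded length, so the language is infinite.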